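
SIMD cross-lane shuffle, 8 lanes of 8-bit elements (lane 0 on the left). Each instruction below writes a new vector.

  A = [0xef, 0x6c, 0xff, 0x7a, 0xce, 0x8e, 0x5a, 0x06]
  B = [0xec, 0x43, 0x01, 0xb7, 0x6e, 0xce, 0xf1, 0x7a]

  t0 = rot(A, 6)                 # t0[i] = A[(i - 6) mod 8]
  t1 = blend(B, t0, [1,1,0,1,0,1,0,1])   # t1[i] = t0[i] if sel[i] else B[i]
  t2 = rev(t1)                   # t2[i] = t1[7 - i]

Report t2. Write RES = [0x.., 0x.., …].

t0 = [0xff, 0x7a, 0xce, 0x8e, 0x5a, 0x06, 0xef, 0x6c]
t1 = [0xff, 0x7a, 0x01, 0x8e, 0x6e, 0x06, 0xf1, 0x6c]
t2 = [0x6c, 0xf1, 0x06, 0x6e, 0x8e, 0x01, 0x7a, 0xff]

RES = [ 0x6c  0xf1  0x06  0x6e  0x8e  0x01  0x7a  0xff ]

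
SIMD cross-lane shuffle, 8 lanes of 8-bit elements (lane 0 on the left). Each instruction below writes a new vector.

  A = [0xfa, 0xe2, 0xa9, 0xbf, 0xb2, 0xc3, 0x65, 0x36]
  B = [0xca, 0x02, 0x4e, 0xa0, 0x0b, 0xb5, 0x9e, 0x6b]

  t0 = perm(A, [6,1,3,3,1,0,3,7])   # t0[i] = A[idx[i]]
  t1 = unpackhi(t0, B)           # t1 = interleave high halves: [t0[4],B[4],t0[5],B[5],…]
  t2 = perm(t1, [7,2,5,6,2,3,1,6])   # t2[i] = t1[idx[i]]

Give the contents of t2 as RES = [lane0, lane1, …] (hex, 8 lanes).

  t0: 65 e2 bf bf e2 fa bf 36
  t1: e2 0b fa b5 bf 9e 36 6b
  t2: 6b fa 9e 36 fa b5 0b 36

RES = [ 0x6b  0xfa  0x9e  0x36  0xfa  0xb5  0x0b  0x36 ]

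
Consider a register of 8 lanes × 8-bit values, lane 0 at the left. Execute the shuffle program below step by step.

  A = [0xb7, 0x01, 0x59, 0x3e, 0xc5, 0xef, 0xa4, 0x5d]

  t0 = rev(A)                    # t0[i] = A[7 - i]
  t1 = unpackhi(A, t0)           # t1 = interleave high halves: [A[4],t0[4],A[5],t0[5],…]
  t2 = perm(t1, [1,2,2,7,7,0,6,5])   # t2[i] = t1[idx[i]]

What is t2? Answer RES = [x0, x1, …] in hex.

t0 = [0x5d, 0xa4, 0xef, 0xc5, 0x3e, 0x59, 0x01, 0xb7]
t1 = [0xc5, 0x3e, 0xef, 0x59, 0xa4, 0x01, 0x5d, 0xb7]
t2 = [0x3e, 0xef, 0xef, 0xb7, 0xb7, 0xc5, 0x5d, 0x01]

RES = [ 0x3e  0xef  0xef  0xb7  0xb7  0xc5  0x5d  0x01 ]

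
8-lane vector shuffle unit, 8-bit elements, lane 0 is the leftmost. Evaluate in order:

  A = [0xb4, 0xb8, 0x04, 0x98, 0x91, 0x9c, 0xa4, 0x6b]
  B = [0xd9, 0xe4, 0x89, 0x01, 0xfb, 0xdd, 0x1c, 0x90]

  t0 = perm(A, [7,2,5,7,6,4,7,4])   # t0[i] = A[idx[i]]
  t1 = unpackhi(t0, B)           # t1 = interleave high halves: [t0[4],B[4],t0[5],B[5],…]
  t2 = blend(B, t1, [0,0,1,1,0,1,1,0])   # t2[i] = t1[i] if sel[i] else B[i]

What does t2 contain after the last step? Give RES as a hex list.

→ t0 |6b|04|9c|6b|a4|91|6b|91|
→ t1 |a4|fb|91|dd|6b|1c|91|90|
→ t2 |d9|e4|91|dd|fb|1c|91|90|

RES = [0xd9, 0xe4, 0x91, 0xdd, 0xfb, 0x1c, 0x91, 0x90]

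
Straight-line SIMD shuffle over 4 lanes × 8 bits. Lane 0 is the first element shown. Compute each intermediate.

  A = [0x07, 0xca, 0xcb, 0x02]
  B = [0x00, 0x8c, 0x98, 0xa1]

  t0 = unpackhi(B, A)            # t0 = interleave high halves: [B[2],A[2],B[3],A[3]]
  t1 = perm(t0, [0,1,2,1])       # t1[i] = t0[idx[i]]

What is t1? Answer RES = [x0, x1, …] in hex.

  t0: 98 cb a1 02
  t1: 98 cb a1 cb

RES = [ 0x98  0xcb  0xa1  0xcb ]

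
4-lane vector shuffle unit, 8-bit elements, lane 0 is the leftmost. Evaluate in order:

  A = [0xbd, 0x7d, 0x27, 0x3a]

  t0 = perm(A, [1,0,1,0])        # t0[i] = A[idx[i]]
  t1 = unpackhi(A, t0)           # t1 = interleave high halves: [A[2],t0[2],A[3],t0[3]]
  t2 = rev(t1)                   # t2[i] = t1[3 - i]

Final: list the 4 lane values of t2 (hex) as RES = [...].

RES = [ 0xbd  0x3a  0x7d  0x27 ]

t0 = [0x7d, 0xbd, 0x7d, 0xbd]
t1 = [0x27, 0x7d, 0x3a, 0xbd]
t2 = [0xbd, 0x3a, 0x7d, 0x27]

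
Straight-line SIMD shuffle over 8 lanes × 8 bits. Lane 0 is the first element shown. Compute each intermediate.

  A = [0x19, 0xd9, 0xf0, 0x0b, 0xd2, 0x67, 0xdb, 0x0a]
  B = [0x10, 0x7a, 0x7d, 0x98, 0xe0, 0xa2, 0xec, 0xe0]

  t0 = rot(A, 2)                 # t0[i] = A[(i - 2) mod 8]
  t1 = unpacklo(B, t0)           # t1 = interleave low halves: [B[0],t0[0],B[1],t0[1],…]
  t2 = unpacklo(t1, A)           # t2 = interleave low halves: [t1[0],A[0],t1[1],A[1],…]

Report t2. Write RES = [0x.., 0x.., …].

RES = [0x10, 0x19, 0xdb, 0xd9, 0x7a, 0xf0, 0x0a, 0x0b]

→ t0 |db|0a|19|d9|f0|0b|d2|67|
→ t1 |10|db|7a|0a|7d|19|98|d9|
→ t2 |10|19|db|d9|7a|f0|0a|0b|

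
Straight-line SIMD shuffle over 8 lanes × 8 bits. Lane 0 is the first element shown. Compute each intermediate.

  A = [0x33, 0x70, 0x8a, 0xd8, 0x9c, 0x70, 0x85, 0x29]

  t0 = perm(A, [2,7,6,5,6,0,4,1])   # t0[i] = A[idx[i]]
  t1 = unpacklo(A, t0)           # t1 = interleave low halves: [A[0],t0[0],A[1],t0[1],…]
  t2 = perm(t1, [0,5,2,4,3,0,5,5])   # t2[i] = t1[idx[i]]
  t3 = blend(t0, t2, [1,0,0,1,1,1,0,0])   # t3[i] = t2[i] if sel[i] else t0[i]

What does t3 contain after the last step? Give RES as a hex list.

RES = [0x33, 0x29, 0x85, 0x8a, 0x29, 0x33, 0x9c, 0x70]

t0 = [0x8a, 0x29, 0x85, 0x70, 0x85, 0x33, 0x9c, 0x70]
t1 = [0x33, 0x8a, 0x70, 0x29, 0x8a, 0x85, 0xd8, 0x70]
t2 = [0x33, 0x85, 0x70, 0x8a, 0x29, 0x33, 0x85, 0x85]
t3 = [0x33, 0x29, 0x85, 0x8a, 0x29, 0x33, 0x9c, 0x70]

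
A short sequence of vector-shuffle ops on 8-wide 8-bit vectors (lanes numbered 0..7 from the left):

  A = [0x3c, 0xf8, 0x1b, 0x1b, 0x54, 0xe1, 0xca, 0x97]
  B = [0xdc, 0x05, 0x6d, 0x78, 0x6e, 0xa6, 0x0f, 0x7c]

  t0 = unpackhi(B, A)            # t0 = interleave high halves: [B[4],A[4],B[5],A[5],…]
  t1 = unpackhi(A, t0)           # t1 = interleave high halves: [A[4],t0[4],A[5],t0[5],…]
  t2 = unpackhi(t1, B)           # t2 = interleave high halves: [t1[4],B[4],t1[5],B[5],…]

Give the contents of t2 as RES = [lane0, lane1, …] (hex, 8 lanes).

t0 = [0x6e, 0x54, 0xa6, 0xe1, 0x0f, 0xca, 0x7c, 0x97]
t1 = [0x54, 0x0f, 0xe1, 0xca, 0xca, 0x7c, 0x97, 0x97]
t2 = [0xca, 0x6e, 0x7c, 0xa6, 0x97, 0x0f, 0x97, 0x7c]

RES = [0xca, 0x6e, 0x7c, 0xa6, 0x97, 0x0f, 0x97, 0x7c]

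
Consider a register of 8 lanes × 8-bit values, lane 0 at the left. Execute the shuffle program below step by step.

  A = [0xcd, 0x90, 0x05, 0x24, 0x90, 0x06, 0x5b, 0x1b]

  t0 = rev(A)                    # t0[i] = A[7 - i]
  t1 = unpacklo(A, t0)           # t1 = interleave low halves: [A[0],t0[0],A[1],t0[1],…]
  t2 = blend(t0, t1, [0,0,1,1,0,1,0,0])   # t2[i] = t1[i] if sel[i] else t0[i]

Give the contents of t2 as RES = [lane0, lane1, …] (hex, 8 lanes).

RES = [ 0x1b  0x5b  0x90  0x5b  0x24  0x06  0x90  0xcd ]

t0 = [0x1b, 0x5b, 0x06, 0x90, 0x24, 0x05, 0x90, 0xcd]
t1 = [0xcd, 0x1b, 0x90, 0x5b, 0x05, 0x06, 0x24, 0x90]
t2 = [0x1b, 0x5b, 0x90, 0x5b, 0x24, 0x06, 0x90, 0xcd]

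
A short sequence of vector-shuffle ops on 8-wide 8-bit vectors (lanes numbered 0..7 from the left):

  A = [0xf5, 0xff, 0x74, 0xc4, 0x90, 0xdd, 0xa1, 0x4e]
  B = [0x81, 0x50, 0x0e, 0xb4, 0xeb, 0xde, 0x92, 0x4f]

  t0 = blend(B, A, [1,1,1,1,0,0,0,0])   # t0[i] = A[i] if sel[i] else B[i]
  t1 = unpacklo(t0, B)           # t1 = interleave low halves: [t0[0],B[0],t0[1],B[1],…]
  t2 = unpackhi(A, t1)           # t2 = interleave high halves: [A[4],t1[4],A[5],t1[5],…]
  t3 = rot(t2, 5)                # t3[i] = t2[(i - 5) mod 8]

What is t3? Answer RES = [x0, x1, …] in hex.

RES = [0x0e, 0xa1, 0xc4, 0x4e, 0xb4, 0x90, 0x74, 0xdd]

t0 = [0xf5, 0xff, 0x74, 0xc4, 0xeb, 0xde, 0x92, 0x4f]
t1 = [0xf5, 0x81, 0xff, 0x50, 0x74, 0x0e, 0xc4, 0xb4]
t2 = [0x90, 0x74, 0xdd, 0x0e, 0xa1, 0xc4, 0x4e, 0xb4]
t3 = [0x0e, 0xa1, 0xc4, 0x4e, 0xb4, 0x90, 0x74, 0xdd]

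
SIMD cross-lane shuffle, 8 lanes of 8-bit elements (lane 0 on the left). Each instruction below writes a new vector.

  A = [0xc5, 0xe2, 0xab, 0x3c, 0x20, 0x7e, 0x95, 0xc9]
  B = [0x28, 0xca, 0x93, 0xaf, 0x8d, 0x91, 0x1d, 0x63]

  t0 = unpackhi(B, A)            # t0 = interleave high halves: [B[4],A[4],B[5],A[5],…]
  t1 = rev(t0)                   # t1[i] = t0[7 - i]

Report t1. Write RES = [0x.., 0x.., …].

RES = [ 0xc9  0x63  0x95  0x1d  0x7e  0x91  0x20  0x8d ]

  t0: 8d 20 91 7e 1d 95 63 c9
  t1: c9 63 95 1d 7e 91 20 8d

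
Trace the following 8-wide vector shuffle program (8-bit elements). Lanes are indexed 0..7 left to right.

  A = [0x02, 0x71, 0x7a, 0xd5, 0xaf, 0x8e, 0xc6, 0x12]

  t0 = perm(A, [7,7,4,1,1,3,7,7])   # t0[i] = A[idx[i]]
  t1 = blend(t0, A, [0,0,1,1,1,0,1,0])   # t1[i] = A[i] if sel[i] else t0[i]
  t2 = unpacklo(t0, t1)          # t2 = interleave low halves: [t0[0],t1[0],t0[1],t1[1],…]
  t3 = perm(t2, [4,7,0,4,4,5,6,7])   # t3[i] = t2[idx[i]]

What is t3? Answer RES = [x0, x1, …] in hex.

  t0: 12 12 af 71 71 d5 12 12
  t1: 12 12 7a d5 af d5 c6 12
  t2: 12 12 12 12 af 7a 71 d5
  t3: af d5 12 af af 7a 71 d5

RES = [ 0xaf  0xd5  0x12  0xaf  0xaf  0x7a  0x71  0xd5 ]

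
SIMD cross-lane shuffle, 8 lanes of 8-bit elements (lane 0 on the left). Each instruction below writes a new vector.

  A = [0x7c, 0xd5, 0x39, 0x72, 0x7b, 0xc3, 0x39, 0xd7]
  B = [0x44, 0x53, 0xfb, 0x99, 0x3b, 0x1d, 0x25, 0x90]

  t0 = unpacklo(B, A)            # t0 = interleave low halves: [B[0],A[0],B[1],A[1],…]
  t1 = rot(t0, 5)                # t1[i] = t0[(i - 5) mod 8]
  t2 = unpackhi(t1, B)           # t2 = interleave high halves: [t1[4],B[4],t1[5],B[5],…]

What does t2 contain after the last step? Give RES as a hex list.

RES = [0x72, 0x3b, 0x44, 0x1d, 0x7c, 0x25, 0x53, 0x90]

→ t0 |44|7c|53|d5|fb|39|99|72|
→ t1 |d5|fb|39|99|72|44|7c|53|
→ t2 |72|3b|44|1d|7c|25|53|90|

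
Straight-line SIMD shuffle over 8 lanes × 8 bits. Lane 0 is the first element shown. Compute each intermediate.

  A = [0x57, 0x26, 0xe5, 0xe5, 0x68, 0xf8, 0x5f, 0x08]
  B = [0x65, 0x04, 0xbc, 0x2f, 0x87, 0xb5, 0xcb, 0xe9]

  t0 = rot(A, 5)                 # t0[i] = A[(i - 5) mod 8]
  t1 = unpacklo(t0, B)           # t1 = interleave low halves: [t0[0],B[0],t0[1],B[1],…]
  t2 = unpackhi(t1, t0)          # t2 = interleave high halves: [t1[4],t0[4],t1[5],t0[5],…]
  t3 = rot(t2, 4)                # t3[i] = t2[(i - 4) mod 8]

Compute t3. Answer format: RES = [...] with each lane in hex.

RES = [ 0x5f  0x26  0x2f  0xe5  0xf8  0x08  0xbc  0x57 ]

→ t0 |e5|68|f8|5f|08|57|26|e5|
→ t1 |e5|65|68|04|f8|bc|5f|2f|
→ t2 |f8|08|bc|57|5f|26|2f|e5|
→ t3 |5f|26|2f|e5|f8|08|bc|57|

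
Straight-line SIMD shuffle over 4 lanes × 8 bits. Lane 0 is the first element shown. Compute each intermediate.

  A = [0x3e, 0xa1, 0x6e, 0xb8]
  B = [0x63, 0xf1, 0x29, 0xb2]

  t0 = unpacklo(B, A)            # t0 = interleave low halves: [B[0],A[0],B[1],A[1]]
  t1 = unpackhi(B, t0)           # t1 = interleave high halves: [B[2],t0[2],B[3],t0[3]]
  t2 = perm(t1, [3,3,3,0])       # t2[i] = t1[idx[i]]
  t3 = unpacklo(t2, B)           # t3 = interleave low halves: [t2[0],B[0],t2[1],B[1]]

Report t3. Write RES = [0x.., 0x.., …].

  t0: 63 3e f1 a1
  t1: 29 f1 b2 a1
  t2: a1 a1 a1 29
  t3: a1 63 a1 f1

RES = [ 0xa1  0x63  0xa1  0xf1 ]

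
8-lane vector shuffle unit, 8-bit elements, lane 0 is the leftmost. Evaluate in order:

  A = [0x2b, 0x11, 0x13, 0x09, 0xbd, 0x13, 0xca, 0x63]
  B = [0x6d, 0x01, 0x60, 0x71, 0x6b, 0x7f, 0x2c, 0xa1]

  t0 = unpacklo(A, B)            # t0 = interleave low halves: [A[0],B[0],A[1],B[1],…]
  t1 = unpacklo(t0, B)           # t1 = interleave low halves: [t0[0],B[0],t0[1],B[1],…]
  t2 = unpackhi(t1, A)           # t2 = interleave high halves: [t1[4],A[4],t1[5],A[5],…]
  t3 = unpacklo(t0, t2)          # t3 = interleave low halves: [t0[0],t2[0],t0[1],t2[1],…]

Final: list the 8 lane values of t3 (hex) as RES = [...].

RES = [ 0x2b  0x11  0x6d  0xbd  0x11  0x60  0x01  0x13 ]

  t0: 2b 6d 11 01 13 60 09 71
  t1: 2b 6d 6d 01 11 60 01 71
  t2: 11 bd 60 13 01 ca 71 63
  t3: 2b 11 6d bd 11 60 01 13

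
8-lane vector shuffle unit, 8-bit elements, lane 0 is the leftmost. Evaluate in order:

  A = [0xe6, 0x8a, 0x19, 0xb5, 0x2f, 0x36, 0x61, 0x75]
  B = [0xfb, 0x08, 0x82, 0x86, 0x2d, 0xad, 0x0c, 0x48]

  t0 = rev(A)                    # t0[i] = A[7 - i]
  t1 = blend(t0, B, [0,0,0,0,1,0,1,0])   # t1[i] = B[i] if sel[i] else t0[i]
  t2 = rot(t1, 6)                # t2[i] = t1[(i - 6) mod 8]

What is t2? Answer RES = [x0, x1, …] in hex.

→ t0 |75|61|36|2f|b5|19|8a|e6|
→ t1 |75|61|36|2f|2d|19|0c|e6|
→ t2 |36|2f|2d|19|0c|e6|75|61|

RES = [0x36, 0x2f, 0x2d, 0x19, 0x0c, 0xe6, 0x75, 0x61]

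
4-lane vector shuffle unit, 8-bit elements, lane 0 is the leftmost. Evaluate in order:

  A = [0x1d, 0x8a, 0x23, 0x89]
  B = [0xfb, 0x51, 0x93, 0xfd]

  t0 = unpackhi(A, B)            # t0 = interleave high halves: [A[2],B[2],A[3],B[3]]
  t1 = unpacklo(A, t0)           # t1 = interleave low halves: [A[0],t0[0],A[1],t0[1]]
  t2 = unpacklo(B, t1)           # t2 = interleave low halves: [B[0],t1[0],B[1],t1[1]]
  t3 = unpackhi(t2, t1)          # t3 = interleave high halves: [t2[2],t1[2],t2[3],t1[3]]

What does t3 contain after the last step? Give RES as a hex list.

RES = [0x51, 0x8a, 0x23, 0x93]

  t0: 23 93 89 fd
  t1: 1d 23 8a 93
  t2: fb 1d 51 23
  t3: 51 8a 23 93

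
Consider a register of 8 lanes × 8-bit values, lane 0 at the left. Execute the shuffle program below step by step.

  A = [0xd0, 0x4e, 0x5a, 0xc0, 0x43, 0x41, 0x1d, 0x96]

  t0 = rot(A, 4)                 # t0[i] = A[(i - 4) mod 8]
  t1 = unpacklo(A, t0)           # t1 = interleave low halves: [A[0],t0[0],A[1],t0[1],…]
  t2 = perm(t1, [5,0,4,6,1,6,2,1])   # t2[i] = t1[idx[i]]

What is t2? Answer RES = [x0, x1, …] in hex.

RES = [0x1d, 0xd0, 0x5a, 0xc0, 0x43, 0xc0, 0x4e, 0x43]

t0 = [0x43, 0x41, 0x1d, 0x96, 0xd0, 0x4e, 0x5a, 0xc0]
t1 = [0xd0, 0x43, 0x4e, 0x41, 0x5a, 0x1d, 0xc0, 0x96]
t2 = [0x1d, 0xd0, 0x5a, 0xc0, 0x43, 0xc0, 0x4e, 0x43]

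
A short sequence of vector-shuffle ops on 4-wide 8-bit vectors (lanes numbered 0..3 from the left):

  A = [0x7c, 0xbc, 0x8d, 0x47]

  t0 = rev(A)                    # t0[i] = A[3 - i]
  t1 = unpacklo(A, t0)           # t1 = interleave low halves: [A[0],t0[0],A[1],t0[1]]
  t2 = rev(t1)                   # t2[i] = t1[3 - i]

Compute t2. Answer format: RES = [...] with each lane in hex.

RES = [ 0x8d  0xbc  0x47  0x7c ]

→ t0 |47|8d|bc|7c|
→ t1 |7c|47|bc|8d|
→ t2 |8d|bc|47|7c|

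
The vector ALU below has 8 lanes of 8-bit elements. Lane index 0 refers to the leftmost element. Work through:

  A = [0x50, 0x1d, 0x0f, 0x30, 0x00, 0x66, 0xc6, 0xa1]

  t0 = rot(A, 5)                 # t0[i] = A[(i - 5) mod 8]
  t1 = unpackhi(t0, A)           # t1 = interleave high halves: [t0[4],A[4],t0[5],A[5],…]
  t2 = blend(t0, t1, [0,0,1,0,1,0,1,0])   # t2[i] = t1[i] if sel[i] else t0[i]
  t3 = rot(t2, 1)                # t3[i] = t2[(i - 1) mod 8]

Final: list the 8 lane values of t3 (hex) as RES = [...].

RES = [ 0x0f  0x30  0x00  0x50  0xc6  0x1d  0x50  0x0f ]

→ t0 |30|00|66|c6|a1|50|1d|0f|
→ t1 |a1|00|50|66|1d|c6|0f|a1|
→ t2 |30|00|50|c6|1d|50|0f|0f|
→ t3 |0f|30|00|50|c6|1d|50|0f|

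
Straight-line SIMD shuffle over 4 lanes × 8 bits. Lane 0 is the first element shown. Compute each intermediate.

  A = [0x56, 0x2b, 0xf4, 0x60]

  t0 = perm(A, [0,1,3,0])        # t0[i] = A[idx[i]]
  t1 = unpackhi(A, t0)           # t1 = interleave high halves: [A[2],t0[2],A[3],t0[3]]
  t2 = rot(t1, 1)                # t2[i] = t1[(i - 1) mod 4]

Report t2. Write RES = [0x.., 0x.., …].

RES = [0x56, 0xf4, 0x60, 0x60]

  t0: 56 2b 60 56
  t1: f4 60 60 56
  t2: 56 f4 60 60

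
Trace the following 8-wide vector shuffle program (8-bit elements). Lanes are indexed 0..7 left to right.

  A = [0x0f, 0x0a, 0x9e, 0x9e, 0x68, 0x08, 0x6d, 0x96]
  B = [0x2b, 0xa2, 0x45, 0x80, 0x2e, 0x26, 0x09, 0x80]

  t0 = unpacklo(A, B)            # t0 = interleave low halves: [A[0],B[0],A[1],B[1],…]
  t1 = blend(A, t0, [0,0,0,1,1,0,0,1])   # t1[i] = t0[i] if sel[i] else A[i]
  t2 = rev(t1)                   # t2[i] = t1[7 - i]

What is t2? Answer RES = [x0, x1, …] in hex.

  t0: 0f 2b 0a a2 9e 45 9e 80
  t1: 0f 0a 9e a2 9e 08 6d 80
  t2: 80 6d 08 9e a2 9e 0a 0f

RES = [ 0x80  0x6d  0x08  0x9e  0xa2  0x9e  0x0a  0x0f ]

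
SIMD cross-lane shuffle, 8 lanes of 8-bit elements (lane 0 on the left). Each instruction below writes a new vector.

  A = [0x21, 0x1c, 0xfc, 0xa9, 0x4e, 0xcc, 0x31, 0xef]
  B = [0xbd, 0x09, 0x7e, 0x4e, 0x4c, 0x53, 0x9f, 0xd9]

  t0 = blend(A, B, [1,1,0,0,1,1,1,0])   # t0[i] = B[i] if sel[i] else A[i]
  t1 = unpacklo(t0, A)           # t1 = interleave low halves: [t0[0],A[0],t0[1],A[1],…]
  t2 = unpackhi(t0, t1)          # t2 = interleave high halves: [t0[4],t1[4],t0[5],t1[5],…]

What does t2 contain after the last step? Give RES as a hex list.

t0 = [0xbd, 0x09, 0xfc, 0xa9, 0x4c, 0x53, 0x9f, 0xef]
t1 = [0xbd, 0x21, 0x09, 0x1c, 0xfc, 0xfc, 0xa9, 0xa9]
t2 = [0x4c, 0xfc, 0x53, 0xfc, 0x9f, 0xa9, 0xef, 0xa9]

RES = [ 0x4c  0xfc  0x53  0xfc  0x9f  0xa9  0xef  0xa9 ]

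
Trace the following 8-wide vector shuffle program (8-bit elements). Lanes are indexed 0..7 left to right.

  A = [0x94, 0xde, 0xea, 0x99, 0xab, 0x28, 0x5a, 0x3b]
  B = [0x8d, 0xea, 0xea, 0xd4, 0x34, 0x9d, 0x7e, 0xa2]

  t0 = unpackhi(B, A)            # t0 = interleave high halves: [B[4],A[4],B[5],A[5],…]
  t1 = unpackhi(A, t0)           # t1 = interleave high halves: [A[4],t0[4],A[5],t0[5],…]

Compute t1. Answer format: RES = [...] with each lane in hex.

RES = [ 0xab  0x7e  0x28  0x5a  0x5a  0xa2  0x3b  0x3b ]

t0 = [0x34, 0xab, 0x9d, 0x28, 0x7e, 0x5a, 0xa2, 0x3b]
t1 = [0xab, 0x7e, 0x28, 0x5a, 0x5a, 0xa2, 0x3b, 0x3b]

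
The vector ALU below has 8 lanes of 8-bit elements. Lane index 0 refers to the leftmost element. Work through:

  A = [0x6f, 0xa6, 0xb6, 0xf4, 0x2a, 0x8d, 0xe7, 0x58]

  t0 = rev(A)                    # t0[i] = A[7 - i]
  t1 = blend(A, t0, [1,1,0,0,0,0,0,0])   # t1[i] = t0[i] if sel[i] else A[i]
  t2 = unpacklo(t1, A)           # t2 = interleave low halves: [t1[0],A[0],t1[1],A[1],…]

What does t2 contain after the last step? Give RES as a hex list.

t0 = [0x58, 0xe7, 0x8d, 0x2a, 0xf4, 0xb6, 0xa6, 0x6f]
t1 = [0x58, 0xe7, 0xb6, 0xf4, 0x2a, 0x8d, 0xe7, 0x58]
t2 = [0x58, 0x6f, 0xe7, 0xa6, 0xb6, 0xb6, 0xf4, 0xf4]

RES = [0x58, 0x6f, 0xe7, 0xa6, 0xb6, 0xb6, 0xf4, 0xf4]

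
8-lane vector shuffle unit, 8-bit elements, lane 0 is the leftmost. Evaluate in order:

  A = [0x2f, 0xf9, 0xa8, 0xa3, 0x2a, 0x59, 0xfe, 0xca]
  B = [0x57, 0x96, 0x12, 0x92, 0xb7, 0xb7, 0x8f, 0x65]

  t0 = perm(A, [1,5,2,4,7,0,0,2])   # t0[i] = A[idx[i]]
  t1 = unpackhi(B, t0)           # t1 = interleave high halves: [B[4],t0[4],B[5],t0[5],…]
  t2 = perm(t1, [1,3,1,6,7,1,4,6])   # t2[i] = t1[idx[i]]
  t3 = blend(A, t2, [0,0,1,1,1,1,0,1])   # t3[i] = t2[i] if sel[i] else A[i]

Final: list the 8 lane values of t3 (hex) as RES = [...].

RES = [0x2f, 0xf9, 0xca, 0x65, 0xa8, 0xca, 0xfe, 0x65]

  t0: f9 59 a8 2a ca 2f 2f a8
  t1: b7 ca b7 2f 8f 2f 65 a8
  t2: ca 2f ca 65 a8 ca 8f 65
  t3: 2f f9 ca 65 a8 ca fe 65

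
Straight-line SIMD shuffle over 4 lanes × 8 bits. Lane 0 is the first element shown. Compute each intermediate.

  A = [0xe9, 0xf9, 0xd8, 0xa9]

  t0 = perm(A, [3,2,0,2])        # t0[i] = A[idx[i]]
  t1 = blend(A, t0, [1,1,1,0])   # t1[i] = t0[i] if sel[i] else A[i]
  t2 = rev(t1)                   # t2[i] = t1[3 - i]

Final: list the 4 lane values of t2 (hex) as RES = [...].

RES = [ 0xa9  0xe9  0xd8  0xa9 ]

  t0: a9 d8 e9 d8
  t1: a9 d8 e9 a9
  t2: a9 e9 d8 a9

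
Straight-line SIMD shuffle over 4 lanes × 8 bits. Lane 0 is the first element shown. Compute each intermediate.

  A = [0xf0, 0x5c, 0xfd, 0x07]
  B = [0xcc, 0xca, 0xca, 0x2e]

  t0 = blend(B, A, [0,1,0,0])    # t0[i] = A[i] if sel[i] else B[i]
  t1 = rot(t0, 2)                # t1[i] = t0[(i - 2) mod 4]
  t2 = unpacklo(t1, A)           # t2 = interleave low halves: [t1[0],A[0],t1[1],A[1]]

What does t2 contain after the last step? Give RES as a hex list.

  t0: cc 5c ca 2e
  t1: ca 2e cc 5c
  t2: ca f0 2e 5c

RES = [0xca, 0xf0, 0x2e, 0x5c]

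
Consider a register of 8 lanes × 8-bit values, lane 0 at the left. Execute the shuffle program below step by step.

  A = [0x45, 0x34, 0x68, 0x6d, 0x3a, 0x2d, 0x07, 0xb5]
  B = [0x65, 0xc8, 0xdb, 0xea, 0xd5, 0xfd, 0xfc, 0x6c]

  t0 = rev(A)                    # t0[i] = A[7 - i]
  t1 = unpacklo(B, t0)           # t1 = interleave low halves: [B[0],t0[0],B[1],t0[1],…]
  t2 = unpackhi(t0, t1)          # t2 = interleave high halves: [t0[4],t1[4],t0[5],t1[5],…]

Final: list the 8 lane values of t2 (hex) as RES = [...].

t0 = [0xb5, 0x07, 0x2d, 0x3a, 0x6d, 0x68, 0x34, 0x45]
t1 = [0x65, 0xb5, 0xc8, 0x07, 0xdb, 0x2d, 0xea, 0x3a]
t2 = [0x6d, 0xdb, 0x68, 0x2d, 0x34, 0xea, 0x45, 0x3a]

RES = [0x6d, 0xdb, 0x68, 0x2d, 0x34, 0xea, 0x45, 0x3a]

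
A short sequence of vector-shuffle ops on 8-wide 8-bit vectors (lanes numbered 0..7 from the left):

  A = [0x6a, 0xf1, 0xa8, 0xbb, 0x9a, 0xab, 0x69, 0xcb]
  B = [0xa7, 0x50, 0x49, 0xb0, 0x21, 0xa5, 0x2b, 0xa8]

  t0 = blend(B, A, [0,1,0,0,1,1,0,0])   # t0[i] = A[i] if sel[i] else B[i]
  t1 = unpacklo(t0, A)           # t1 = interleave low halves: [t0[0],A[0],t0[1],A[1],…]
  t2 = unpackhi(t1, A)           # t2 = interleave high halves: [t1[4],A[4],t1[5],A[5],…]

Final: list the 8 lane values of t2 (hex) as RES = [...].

RES = [0x49, 0x9a, 0xa8, 0xab, 0xb0, 0x69, 0xbb, 0xcb]

→ t0 |a7|f1|49|b0|9a|ab|2b|a8|
→ t1 |a7|6a|f1|f1|49|a8|b0|bb|
→ t2 |49|9a|a8|ab|b0|69|bb|cb|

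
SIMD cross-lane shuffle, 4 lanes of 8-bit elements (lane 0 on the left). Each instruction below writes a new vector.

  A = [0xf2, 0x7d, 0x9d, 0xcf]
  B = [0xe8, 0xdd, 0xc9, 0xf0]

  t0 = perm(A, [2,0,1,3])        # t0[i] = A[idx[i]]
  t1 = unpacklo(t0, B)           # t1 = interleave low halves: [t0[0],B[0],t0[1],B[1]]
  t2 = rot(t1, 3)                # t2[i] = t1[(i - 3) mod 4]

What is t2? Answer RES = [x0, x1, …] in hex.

RES = [ 0xe8  0xf2  0xdd  0x9d ]

→ t0 |9d|f2|7d|cf|
→ t1 |9d|e8|f2|dd|
→ t2 |e8|f2|dd|9d|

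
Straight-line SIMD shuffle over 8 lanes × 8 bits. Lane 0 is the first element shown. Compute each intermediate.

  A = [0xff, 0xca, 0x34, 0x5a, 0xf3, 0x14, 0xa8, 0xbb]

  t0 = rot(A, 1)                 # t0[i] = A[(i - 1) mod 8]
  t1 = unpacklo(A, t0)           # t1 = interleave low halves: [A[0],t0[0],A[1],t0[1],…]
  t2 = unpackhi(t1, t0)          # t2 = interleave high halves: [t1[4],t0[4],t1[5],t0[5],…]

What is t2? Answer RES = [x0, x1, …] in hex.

→ t0 |bb|ff|ca|34|5a|f3|14|a8|
→ t1 |ff|bb|ca|ff|34|ca|5a|34|
→ t2 |34|5a|ca|f3|5a|14|34|a8|

RES = [ 0x34  0x5a  0xca  0xf3  0x5a  0x14  0x34  0xa8 ]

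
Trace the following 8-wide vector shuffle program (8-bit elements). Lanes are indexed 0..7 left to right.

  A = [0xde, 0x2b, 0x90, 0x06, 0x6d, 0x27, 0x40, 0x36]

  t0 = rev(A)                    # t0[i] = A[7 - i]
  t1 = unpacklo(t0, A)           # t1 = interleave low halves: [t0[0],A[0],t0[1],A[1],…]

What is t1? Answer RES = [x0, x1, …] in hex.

RES = [0x36, 0xde, 0x40, 0x2b, 0x27, 0x90, 0x6d, 0x06]

→ t0 |36|40|27|6d|06|90|2b|de|
→ t1 |36|de|40|2b|27|90|6d|06|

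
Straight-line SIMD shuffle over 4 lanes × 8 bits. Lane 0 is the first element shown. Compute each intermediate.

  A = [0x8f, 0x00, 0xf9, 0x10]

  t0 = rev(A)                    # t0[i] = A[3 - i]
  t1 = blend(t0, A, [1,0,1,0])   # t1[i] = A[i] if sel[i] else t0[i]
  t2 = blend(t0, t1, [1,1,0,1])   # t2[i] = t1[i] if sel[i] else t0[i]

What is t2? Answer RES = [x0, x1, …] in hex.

RES = [0x8f, 0xf9, 0x00, 0x8f]

  t0: 10 f9 00 8f
  t1: 8f f9 f9 8f
  t2: 8f f9 00 8f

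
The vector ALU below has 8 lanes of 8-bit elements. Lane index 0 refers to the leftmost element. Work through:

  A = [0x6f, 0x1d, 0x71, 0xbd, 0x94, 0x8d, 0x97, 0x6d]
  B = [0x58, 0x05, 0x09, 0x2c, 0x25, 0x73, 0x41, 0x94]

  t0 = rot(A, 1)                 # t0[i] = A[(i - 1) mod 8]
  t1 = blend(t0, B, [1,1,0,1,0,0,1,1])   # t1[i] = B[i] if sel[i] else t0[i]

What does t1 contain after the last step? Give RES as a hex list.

→ t0 |6d|6f|1d|71|bd|94|8d|97|
→ t1 |58|05|1d|2c|bd|94|41|94|

RES = [ 0x58  0x05  0x1d  0x2c  0xbd  0x94  0x41  0x94 ]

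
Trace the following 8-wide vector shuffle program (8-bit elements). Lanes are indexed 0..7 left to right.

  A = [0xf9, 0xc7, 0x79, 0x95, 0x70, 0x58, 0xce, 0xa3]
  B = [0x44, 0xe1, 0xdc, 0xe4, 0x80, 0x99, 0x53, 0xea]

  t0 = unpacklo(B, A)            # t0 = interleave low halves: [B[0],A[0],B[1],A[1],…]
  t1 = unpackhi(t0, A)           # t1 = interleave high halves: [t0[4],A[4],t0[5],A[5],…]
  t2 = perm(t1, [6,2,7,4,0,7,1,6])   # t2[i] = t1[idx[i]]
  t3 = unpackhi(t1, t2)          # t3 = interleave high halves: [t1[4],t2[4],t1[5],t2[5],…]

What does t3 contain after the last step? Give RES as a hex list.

  t0: 44 f9 e1 c7 dc 79 e4 95
  t1: dc 70 79 58 e4 ce 95 a3
  t2: 95 79 a3 e4 dc a3 70 95
  t3: e4 dc ce a3 95 70 a3 95

RES = [ 0xe4  0xdc  0xce  0xa3  0x95  0x70  0xa3  0x95 ]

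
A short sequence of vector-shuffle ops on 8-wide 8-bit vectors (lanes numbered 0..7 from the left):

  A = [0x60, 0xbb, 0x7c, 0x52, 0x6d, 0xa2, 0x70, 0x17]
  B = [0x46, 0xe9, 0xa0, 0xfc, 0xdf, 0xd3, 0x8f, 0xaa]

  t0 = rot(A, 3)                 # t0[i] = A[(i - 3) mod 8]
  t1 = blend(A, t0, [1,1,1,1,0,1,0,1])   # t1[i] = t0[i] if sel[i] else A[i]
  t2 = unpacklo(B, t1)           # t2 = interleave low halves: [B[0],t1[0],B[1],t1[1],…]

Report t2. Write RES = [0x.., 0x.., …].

t0 = [0xa2, 0x70, 0x17, 0x60, 0xbb, 0x7c, 0x52, 0x6d]
t1 = [0xa2, 0x70, 0x17, 0x60, 0x6d, 0x7c, 0x70, 0x6d]
t2 = [0x46, 0xa2, 0xe9, 0x70, 0xa0, 0x17, 0xfc, 0x60]

RES = [0x46, 0xa2, 0xe9, 0x70, 0xa0, 0x17, 0xfc, 0x60]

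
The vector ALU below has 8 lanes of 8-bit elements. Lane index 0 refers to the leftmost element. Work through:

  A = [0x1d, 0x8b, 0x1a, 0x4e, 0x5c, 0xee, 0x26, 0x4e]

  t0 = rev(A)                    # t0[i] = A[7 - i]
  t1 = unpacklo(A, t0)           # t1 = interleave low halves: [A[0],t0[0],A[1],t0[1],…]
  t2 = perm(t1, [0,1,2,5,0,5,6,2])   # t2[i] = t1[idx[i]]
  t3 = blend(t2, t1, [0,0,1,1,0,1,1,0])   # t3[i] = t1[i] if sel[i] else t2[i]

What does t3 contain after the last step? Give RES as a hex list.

t0 = [0x4e, 0x26, 0xee, 0x5c, 0x4e, 0x1a, 0x8b, 0x1d]
t1 = [0x1d, 0x4e, 0x8b, 0x26, 0x1a, 0xee, 0x4e, 0x5c]
t2 = [0x1d, 0x4e, 0x8b, 0xee, 0x1d, 0xee, 0x4e, 0x8b]
t3 = [0x1d, 0x4e, 0x8b, 0x26, 0x1d, 0xee, 0x4e, 0x8b]

RES = [ 0x1d  0x4e  0x8b  0x26  0x1d  0xee  0x4e  0x8b ]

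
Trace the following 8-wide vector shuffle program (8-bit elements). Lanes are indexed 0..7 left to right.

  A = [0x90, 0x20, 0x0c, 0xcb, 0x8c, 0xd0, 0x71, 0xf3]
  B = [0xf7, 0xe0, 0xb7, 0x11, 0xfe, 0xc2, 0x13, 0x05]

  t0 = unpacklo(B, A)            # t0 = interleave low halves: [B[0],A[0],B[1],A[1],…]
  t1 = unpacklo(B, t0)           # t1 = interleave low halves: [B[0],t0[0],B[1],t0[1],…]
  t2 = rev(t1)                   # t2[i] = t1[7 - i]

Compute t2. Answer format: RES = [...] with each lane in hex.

→ t0 |f7|90|e0|20|b7|0c|11|cb|
→ t1 |f7|f7|e0|90|b7|e0|11|20|
→ t2 |20|11|e0|b7|90|e0|f7|f7|

RES = [0x20, 0x11, 0xe0, 0xb7, 0x90, 0xe0, 0xf7, 0xf7]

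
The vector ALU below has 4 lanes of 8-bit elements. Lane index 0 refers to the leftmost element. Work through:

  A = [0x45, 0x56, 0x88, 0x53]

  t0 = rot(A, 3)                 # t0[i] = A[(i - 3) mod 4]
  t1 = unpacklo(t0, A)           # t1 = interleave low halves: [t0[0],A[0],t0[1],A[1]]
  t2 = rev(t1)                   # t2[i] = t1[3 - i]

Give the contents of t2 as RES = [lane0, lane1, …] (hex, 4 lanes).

→ t0 |56|88|53|45|
→ t1 |56|45|88|56|
→ t2 |56|88|45|56|

RES = [0x56, 0x88, 0x45, 0x56]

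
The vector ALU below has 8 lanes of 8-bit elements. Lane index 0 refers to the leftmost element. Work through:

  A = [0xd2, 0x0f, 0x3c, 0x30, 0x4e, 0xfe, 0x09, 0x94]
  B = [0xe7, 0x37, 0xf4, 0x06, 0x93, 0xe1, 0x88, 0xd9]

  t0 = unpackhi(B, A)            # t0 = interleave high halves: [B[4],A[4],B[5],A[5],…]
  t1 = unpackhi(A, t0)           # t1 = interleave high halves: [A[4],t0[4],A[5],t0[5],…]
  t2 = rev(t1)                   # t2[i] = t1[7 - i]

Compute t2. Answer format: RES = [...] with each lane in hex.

RES = [ 0x94  0x94  0xd9  0x09  0x09  0xfe  0x88  0x4e ]

t0 = [0x93, 0x4e, 0xe1, 0xfe, 0x88, 0x09, 0xd9, 0x94]
t1 = [0x4e, 0x88, 0xfe, 0x09, 0x09, 0xd9, 0x94, 0x94]
t2 = [0x94, 0x94, 0xd9, 0x09, 0x09, 0xfe, 0x88, 0x4e]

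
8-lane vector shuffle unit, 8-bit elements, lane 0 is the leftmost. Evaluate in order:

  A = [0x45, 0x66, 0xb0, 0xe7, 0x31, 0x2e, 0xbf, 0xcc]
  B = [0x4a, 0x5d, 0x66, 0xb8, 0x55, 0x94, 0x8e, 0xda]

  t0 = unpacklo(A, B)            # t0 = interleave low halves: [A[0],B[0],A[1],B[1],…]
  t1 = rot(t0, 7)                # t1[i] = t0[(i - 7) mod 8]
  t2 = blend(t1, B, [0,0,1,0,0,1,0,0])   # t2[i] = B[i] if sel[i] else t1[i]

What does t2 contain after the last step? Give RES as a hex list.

RES = [0x4a, 0x66, 0x66, 0xb0, 0x66, 0x94, 0xb8, 0x45]

t0 = [0x45, 0x4a, 0x66, 0x5d, 0xb0, 0x66, 0xe7, 0xb8]
t1 = [0x4a, 0x66, 0x5d, 0xb0, 0x66, 0xe7, 0xb8, 0x45]
t2 = [0x4a, 0x66, 0x66, 0xb0, 0x66, 0x94, 0xb8, 0x45]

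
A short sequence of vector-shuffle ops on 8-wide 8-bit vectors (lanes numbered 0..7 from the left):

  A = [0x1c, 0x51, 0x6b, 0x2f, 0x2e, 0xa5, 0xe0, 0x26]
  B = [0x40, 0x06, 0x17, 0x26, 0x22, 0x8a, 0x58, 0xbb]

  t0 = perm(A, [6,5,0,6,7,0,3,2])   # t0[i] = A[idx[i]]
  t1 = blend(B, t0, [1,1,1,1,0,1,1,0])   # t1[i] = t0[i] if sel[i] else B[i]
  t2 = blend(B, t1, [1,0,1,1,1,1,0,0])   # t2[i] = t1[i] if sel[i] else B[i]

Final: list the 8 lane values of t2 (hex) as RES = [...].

RES = [0xe0, 0x06, 0x1c, 0xe0, 0x22, 0x1c, 0x58, 0xbb]

→ t0 |e0|a5|1c|e0|26|1c|2f|6b|
→ t1 |e0|a5|1c|e0|22|1c|2f|bb|
→ t2 |e0|06|1c|e0|22|1c|58|bb|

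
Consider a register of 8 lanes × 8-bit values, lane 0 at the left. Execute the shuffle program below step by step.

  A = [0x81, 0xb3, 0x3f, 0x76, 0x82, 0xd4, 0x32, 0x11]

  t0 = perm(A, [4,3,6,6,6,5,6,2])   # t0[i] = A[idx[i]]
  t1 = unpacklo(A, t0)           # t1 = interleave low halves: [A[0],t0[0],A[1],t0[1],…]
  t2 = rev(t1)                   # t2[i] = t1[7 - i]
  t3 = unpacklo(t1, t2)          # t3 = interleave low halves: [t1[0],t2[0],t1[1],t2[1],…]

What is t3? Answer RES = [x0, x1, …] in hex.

RES = [0x81, 0x32, 0x82, 0x76, 0xb3, 0x32, 0x76, 0x3f]

  t0: 82 76 32 32 32 d4 32 3f
  t1: 81 82 b3 76 3f 32 76 32
  t2: 32 76 32 3f 76 b3 82 81
  t3: 81 32 82 76 b3 32 76 3f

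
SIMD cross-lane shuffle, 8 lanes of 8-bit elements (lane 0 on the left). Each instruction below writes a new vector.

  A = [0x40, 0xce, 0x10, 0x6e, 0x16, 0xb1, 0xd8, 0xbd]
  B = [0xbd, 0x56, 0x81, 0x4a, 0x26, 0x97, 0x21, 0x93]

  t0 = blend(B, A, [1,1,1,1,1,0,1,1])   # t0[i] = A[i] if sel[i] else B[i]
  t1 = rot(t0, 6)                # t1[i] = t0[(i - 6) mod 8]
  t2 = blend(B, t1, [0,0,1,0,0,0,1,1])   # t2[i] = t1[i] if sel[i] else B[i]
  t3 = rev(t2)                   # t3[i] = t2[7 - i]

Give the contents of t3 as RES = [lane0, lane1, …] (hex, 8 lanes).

RES = [0xce, 0x40, 0x97, 0x26, 0x4a, 0x16, 0x56, 0xbd]

  t0: 40 ce 10 6e 16 97 d8 bd
  t1: 10 6e 16 97 d8 bd 40 ce
  t2: bd 56 16 4a 26 97 40 ce
  t3: ce 40 97 26 4a 16 56 bd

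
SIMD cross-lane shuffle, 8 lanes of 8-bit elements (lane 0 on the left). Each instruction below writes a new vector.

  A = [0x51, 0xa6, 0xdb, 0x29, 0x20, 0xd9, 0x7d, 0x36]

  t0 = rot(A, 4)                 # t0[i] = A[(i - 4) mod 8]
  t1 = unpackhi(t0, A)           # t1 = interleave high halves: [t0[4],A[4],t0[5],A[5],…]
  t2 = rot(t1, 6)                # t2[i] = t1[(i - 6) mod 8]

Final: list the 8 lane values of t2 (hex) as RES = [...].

t0 = [0x20, 0xd9, 0x7d, 0x36, 0x51, 0xa6, 0xdb, 0x29]
t1 = [0x51, 0x20, 0xa6, 0xd9, 0xdb, 0x7d, 0x29, 0x36]
t2 = [0xa6, 0xd9, 0xdb, 0x7d, 0x29, 0x36, 0x51, 0x20]

RES = [0xa6, 0xd9, 0xdb, 0x7d, 0x29, 0x36, 0x51, 0x20]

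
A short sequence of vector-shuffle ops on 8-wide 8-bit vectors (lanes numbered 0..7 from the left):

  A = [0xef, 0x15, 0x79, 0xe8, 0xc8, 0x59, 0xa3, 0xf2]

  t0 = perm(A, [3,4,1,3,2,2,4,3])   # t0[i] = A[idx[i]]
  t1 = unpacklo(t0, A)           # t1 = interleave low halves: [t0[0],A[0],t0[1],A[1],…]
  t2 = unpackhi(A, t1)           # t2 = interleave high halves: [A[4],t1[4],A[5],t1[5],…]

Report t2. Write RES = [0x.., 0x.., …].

RES = [ 0xc8  0x15  0x59  0x79  0xa3  0xe8  0xf2  0xe8 ]

→ t0 |e8|c8|15|e8|79|79|c8|e8|
→ t1 |e8|ef|c8|15|15|79|e8|e8|
→ t2 |c8|15|59|79|a3|e8|f2|e8|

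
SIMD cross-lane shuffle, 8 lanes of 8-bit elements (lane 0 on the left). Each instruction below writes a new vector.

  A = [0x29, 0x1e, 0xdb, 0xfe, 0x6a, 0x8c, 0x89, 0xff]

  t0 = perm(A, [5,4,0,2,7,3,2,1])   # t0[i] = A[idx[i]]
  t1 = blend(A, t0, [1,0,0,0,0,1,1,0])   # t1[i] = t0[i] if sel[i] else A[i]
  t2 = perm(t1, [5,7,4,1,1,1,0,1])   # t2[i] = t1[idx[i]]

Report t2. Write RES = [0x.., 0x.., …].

t0 = [0x8c, 0x6a, 0x29, 0xdb, 0xff, 0xfe, 0xdb, 0x1e]
t1 = [0x8c, 0x1e, 0xdb, 0xfe, 0x6a, 0xfe, 0xdb, 0xff]
t2 = [0xfe, 0xff, 0x6a, 0x1e, 0x1e, 0x1e, 0x8c, 0x1e]

RES = [ 0xfe  0xff  0x6a  0x1e  0x1e  0x1e  0x8c  0x1e ]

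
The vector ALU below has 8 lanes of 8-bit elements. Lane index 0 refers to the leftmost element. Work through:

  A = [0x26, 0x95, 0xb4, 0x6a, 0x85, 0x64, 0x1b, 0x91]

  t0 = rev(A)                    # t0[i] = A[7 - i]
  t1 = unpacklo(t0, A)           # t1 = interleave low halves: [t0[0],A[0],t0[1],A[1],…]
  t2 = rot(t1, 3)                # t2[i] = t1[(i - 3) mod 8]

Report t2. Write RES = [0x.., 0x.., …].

  t0: 91 1b 64 85 6a b4 95 26
  t1: 91 26 1b 95 64 b4 85 6a
  t2: b4 85 6a 91 26 1b 95 64

RES = [ 0xb4  0x85  0x6a  0x91  0x26  0x1b  0x95  0x64 ]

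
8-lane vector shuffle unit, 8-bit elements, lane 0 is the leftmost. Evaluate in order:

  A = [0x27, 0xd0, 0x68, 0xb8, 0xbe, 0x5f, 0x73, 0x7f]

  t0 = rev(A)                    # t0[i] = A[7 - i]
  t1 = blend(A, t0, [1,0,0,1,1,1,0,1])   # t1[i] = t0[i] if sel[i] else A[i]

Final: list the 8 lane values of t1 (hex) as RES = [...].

RES = [0x7f, 0xd0, 0x68, 0xbe, 0xb8, 0x68, 0x73, 0x27]

→ t0 |7f|73|5f|be|b8|68|d0|27|
→ t1 |7f|d0|68|be|b8|68|73|27|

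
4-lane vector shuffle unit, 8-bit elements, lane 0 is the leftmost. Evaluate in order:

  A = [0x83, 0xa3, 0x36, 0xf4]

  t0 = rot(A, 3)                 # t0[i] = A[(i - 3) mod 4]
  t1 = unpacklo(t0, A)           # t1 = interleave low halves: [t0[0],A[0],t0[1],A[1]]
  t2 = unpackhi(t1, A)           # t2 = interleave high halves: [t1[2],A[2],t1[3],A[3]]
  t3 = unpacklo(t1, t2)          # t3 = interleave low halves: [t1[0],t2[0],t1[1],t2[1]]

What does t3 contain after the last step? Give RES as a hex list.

  t0: a3 36 f4 83
  t1: a3 83 36 a3
  t2: 36 36 a3 f4
  t3: a3 36 83 36

RES = [ 0xa3  0x36  0x83  0x36 ]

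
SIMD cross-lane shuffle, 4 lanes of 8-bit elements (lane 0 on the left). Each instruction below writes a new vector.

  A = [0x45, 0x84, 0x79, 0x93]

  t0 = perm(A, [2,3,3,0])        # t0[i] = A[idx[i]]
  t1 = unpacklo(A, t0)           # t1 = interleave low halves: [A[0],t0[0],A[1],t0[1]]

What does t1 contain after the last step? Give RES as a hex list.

RES = [0x45, 0x79, 0x84, 0x93]

t0 = [0x79, 0x93, 0x93, 0x45]
t1 = [0x45, 0x79, 0x84, 0x93]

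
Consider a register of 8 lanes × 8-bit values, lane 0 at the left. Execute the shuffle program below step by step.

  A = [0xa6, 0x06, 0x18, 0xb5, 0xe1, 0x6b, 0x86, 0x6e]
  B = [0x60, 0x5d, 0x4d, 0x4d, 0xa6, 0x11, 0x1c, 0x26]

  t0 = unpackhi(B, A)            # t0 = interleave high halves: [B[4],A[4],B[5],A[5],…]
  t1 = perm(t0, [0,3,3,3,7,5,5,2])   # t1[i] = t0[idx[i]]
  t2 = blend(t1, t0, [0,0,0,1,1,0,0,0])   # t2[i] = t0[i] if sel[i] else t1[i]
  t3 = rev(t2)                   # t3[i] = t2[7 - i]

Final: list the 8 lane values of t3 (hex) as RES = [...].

RES = [0x11, 0x86, 0x86, 0x1c, 0x6b, 0x6b, 0x6b, 0xa6]

  t0: a6 e1 11 6b 1c 86 26 6e
  t1: a6 6b 6b 6b 6e 86 86 11
  t2: a6 6b 6b 6b 1c 86 86 11
  t3: 11 86 86 1c 6b 6b 6b a6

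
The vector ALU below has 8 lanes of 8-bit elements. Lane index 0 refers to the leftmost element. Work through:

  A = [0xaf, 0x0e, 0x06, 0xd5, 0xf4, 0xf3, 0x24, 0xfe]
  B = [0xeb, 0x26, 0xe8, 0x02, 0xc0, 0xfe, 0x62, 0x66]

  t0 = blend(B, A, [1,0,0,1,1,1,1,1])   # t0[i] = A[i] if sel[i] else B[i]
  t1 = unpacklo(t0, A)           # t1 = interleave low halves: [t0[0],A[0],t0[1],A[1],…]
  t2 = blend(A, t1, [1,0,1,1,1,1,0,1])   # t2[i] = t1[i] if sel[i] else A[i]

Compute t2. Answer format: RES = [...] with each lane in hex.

RES = [0xaf, 0x0e, 0x26, 0x0e, 0xe8, 0x06, 0x24, 0xd5]

  t0: af 26 e8 d5 f4 f3 24 fe
  t1: af af 26 0e e8 06 d5 d5
  t2: af 0e 26 0e e8 06 24 d5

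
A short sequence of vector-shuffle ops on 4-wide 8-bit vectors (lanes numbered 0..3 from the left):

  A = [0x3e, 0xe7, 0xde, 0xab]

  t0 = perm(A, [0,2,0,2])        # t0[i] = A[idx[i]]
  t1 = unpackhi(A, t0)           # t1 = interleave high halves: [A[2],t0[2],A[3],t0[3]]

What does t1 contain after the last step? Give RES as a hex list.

t0 = [0x3e, 0xde, 0x3e, 0xde]
t1 = [0xde, 0x3e, 0xab, 0xde]

RES = [ 0xde  0x3e  0xab  0xde ]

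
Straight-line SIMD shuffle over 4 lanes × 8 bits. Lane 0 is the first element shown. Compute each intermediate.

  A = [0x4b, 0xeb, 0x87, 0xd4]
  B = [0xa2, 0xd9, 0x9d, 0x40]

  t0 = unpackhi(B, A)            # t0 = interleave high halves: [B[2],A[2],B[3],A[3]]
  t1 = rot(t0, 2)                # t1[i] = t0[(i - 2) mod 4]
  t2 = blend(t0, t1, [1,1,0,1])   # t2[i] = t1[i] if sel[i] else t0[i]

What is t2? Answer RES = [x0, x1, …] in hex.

RES = [0x40, 0xd4, 0x40, 0x87]

→ t0 |9d|87|40|d4|
→ t1 |40|d4|9d|87|
→ t2 |40|d4|40|87|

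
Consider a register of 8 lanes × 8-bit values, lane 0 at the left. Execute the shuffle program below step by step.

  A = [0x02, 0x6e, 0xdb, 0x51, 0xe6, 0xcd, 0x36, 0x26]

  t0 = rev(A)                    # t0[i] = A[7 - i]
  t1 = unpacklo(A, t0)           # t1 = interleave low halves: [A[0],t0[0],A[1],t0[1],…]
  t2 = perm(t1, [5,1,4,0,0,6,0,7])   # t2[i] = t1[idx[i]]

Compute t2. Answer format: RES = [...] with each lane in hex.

RES = [0xcd, 0x26, 0xdb, 0x02, 0x02, 0x51, 0x02, 0xe6]

  t0: 26 36 cd e6 51 db 6e 02
  t1: 02 26 6e 36 db cd 51 e6
  t2: cd 26 db 02 02 51 02 e6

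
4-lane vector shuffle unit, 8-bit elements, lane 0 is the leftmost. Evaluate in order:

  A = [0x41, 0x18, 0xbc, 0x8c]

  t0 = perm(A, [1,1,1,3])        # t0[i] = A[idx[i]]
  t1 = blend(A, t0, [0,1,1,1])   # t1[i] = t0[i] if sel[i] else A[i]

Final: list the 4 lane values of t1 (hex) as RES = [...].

→ t0 |18|18|18|8c|
→ t1 |41|18|18|8c|

RES = [ 0x41  0x18  0x18  0x8c ]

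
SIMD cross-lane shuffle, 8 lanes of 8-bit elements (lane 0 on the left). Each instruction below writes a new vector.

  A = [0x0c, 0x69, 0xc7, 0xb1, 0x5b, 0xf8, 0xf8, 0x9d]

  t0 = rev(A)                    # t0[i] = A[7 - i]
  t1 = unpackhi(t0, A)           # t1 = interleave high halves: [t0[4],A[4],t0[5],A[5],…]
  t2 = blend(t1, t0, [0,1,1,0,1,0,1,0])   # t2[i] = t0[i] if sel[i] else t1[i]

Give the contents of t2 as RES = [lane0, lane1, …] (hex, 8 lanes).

RES = [ 0xb1  0xf8  0xf8  0xf8  0xb1  0xf8  0x69  0x9d ]

  t0: 9d f8 f8 5b b1 c7 69 0c
  t1: b1 5b c7 f8 69 f8 0c 9d
  t2: b1 f8 f8 f8 b1 f8 69 9d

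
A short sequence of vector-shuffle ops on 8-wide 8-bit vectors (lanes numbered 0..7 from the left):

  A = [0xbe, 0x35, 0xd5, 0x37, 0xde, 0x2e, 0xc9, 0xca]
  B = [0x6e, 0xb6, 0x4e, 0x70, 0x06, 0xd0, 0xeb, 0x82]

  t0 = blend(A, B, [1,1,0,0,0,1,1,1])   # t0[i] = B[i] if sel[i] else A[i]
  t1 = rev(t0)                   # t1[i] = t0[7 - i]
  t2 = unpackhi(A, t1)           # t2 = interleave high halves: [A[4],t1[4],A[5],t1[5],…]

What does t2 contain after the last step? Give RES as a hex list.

t0 = [0x6e, 0xb6, 0xd5, 0x37, 0xde, 0xd0, 0xeb, 0x82]
t1 = [0x82, 0xeb, 0xd0, 0xde, 0x37, 0xd5, 0xb6, 0x6e]
t2 = [0xde, 0x37, 0x2e, 0xd5, 0xc9, 0xb6, 0xca, 0x6e]

RES = [0xde, 0x37, 0x2e, 0xd5, 0xc9, 0xb6, 0xca, 0x6e]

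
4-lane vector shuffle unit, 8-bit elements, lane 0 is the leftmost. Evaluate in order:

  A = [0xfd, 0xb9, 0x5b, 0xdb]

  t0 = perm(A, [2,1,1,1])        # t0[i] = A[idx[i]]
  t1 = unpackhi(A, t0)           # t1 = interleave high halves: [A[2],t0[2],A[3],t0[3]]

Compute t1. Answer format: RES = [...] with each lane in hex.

RES = [ 0x5b  0xb9  0xdb  0xb9 ]

t0 = [0x5b, 0xb9, 0xb9, 0xb9]
t1 = [0x5b, 0xb9, 0xdb, 0xb9]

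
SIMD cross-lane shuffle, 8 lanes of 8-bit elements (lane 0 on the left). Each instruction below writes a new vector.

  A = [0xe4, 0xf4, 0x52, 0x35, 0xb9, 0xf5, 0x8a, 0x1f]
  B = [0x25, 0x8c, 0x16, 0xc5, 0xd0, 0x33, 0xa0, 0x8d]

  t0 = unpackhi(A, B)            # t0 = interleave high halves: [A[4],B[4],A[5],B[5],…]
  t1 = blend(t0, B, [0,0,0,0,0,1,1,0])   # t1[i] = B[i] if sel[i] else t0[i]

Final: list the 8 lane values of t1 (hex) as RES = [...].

→ t0 |b9|d0|f5|33|8a|a0|1f|8d|
→ t1 |b9|d0|f5|33|8a|33|a0|8d|

RES = [0xb9, 0xd0, 0xf5, 0x33, 0x8a, 0x33, 0xa0, 0x8d]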